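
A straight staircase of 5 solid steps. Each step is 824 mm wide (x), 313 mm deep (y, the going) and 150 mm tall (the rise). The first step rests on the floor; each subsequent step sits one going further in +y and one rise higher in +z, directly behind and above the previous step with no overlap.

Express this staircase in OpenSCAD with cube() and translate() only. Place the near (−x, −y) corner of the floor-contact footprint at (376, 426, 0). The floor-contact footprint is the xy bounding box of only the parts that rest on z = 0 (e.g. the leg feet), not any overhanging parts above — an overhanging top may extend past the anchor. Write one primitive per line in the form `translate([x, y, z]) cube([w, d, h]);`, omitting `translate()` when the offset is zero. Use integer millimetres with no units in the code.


translate([376, 426, 0]) cube([824, 313, 150]);
translate([376, 739, 150]) cube([824, 313, 150]);
translate([376, 1052, 300]) cube([824, 313, 150]);
translate([376, 1365, 450]) cube([824, 313, 150]);
translate([376, 1678, 600]) cube([824, 313, 150]);


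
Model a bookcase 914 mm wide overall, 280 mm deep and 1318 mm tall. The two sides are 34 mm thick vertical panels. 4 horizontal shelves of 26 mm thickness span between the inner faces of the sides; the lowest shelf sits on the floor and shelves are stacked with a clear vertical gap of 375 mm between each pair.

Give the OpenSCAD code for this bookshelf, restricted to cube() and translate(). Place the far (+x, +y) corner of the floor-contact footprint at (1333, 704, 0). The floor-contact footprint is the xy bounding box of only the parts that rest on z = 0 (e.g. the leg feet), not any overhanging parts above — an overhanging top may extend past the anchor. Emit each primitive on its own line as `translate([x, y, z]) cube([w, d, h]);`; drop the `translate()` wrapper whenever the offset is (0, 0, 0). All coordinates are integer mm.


translate([419, 424, 0]) cube([34, 280, 1318]);
translate([1299, 424, 0]) cube([34, 280, 1318]);
translate([453, 424, 0]) cube([846, 280, 26]);
translate([453, 424, 401]) cube([846, 280, 26]);
translate([453, 424, 802]) cube([846, 280, 26]);
translate([453, 424, 1203]) cube([846, 280, 26]);


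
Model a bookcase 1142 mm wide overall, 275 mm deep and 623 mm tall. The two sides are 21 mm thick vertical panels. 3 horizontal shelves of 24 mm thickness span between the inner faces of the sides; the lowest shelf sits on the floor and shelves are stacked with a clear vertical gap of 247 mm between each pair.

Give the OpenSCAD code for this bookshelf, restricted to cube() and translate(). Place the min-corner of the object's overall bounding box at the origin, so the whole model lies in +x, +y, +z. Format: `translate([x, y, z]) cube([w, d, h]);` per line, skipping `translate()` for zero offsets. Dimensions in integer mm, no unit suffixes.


cube([21, 275, 623]);
translate([1121, 0, 0]) cube([21, 275, 623]);
translate([21, 0, 0]) cube([1100, 275, 24]);
translate([21, 0, 271]) cube([1100, 275, 24]);
translate([21, 0, 542]) cube([1100, 275, 24]);


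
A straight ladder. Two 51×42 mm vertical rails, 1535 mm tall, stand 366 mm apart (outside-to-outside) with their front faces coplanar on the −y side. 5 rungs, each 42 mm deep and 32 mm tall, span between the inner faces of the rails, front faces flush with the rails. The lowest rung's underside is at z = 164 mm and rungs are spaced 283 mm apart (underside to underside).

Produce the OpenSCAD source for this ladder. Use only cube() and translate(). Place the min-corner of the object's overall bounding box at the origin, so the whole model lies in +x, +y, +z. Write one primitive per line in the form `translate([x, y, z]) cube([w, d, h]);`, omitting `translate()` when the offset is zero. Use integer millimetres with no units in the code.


cube([51, 42, 1535]);
translate([315, 0, 0]) cube([51, 42, 1535]);
translate([51, 0, 164]) cube([264, 42, 32]);
translate([51, 0, 447]) cube([264, 42, 32]);
translate([51, 0, 730]) cube([264, 42, 32]);
translate([51, 0, 1013]) cube([264, 42, 32]);
translate([51, 0, 1296]) cube([264, 42, 32]);


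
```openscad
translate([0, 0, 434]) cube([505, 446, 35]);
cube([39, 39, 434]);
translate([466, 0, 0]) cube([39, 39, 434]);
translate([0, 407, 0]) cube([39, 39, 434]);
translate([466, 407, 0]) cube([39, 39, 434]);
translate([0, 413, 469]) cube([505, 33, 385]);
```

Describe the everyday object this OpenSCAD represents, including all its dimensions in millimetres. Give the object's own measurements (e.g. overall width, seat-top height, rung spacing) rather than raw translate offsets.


A chair. The seat is a 505×446×35 mm slab with its top at z = 469 mm, on four 39×39 mm corner legs (flush with the seat edges, standing on z = 0). A flat backrest 33 mm thick, 385 mm tall, spans the full seat width and rises from the seat top along its +y edge, rear face flush with the rear of the seat.


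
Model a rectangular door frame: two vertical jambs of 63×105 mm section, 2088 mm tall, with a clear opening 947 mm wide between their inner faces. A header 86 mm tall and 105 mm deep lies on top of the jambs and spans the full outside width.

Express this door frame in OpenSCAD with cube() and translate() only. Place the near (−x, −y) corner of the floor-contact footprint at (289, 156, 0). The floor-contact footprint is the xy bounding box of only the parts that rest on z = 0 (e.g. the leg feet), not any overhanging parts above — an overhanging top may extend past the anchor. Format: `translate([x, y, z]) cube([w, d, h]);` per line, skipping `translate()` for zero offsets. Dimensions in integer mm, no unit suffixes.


translate([289, 156, 0]) cube([63, 105, 2088]);
translate([1299, 156, 0]) cube([63, 105, 2088]);
translate([289, 156, 2088]) cube([1073, 105, 86]);


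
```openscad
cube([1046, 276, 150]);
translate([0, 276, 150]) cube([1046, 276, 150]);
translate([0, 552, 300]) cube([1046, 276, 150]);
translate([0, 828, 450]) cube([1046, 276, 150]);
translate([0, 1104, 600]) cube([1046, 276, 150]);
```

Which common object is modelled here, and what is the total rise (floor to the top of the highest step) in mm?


A staircase. The total rise is 750 mm.

5 identical blocks, each offset up and back from the previous — a staircase. Each step is 150 mm tall and there are 5 of them, so the total rise is 5 × 150 = 750 mm.


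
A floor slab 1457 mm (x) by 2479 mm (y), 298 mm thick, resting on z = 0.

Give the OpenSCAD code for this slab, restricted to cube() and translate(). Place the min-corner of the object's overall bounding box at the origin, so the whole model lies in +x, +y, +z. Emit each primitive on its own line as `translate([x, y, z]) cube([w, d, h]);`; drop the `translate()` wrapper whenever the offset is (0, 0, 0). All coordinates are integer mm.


cube([1457, 2479, 298]);


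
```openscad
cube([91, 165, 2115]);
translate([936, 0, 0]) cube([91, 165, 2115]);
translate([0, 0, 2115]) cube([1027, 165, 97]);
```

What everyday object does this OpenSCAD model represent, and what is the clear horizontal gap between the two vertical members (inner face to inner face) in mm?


A door frame. The clear opening width is 845 mm.

Two 2115 mm tall posts with a header on top — a door frame. The left jamb is 91 mm wide at x = 0; the right jamb starts at x = 936. The clear opening is 936 − 91 = 845 mm.


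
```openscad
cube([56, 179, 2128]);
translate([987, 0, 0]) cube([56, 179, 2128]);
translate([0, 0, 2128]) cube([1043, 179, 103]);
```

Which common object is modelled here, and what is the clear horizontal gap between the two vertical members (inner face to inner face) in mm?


A door frame. The clear opening width is 931 mm.

Two 2128 mm tall posts with a header on top — a door frame. The left jamb is 56 mm wide at x = 0; the right jamb starts at x = 987. The clear opening is 987 − 56 = 931 mm.


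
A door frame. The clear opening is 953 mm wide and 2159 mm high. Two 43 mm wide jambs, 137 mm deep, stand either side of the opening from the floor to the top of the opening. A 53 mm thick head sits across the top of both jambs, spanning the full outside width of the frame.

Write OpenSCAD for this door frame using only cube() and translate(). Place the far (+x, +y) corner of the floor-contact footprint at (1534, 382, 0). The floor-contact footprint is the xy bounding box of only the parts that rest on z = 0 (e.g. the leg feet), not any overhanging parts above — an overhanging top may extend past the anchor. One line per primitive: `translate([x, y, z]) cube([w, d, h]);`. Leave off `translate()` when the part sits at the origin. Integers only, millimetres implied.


translate([495, 245, 0]) cube([43, 137, 2159]);
translate([1491, 245, 0]) cube([43, 137, 2159]);
translate([495, 245, 2159]) cube([1039, 137, 53]);


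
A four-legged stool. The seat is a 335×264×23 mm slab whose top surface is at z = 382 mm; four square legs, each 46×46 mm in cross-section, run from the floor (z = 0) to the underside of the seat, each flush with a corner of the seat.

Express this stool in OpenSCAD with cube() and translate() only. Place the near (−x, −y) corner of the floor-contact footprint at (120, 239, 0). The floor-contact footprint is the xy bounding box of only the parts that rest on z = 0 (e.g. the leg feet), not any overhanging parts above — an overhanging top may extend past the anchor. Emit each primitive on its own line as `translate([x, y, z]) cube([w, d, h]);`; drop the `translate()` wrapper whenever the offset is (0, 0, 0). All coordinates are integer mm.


translate([120, 239, 359]) cube([335, 264, 23]);
translate([120, 239, 0]) cube([46, 46, 359]);
translate([409, 239, 0]) cube([46, 46, 359]);
translate([120, 457, 0]) cube([46, 46, 359]);
translate([409, 457, 0]) cube([46, 46, 359]);


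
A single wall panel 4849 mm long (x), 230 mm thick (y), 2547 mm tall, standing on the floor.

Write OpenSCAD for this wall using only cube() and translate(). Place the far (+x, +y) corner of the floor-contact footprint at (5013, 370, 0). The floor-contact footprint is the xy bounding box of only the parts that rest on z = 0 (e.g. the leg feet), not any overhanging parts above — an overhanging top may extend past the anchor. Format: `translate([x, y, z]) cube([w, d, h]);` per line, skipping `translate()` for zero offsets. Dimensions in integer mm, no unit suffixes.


translate([164, 140, 0]) cube([4849, 230, 2547]);


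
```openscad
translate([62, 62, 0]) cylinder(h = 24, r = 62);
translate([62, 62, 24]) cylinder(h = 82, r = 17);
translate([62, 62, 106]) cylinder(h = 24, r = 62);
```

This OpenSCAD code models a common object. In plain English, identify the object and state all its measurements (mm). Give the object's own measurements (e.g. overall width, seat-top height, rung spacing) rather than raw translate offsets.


A spool: two coaxial disc flanges of radius 62 mm and thickness 24 mm, joined by a core cylinder of radius 17 mm and height 82 mm. The lower flange rests on z = 0 and the three cylinders share a vertical axis.


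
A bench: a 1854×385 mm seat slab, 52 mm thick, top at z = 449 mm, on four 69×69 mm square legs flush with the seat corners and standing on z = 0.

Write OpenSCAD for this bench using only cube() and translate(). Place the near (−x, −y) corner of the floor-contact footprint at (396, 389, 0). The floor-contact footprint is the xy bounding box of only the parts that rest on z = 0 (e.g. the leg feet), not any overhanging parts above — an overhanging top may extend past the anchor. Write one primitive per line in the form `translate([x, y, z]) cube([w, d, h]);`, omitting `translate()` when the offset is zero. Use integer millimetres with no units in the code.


// leg_h = 449 − 52 = 397
translate([396, 389, 397]) cube([1854, 385, 52]);
translate([396, 389, 0]) cube([69, 69, 397]);
translate([396, 705, 0]) cube([69, 69, 397]);
translate([2181, 389, 0]) cube([69, 69, 397]);
translate([2181, 705, 0]) cube([69, 69, 397]);


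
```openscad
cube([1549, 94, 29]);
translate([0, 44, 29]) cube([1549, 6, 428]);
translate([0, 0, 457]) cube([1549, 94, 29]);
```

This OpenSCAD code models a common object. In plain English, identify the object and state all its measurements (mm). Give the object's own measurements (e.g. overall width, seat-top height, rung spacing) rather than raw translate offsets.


An I-beam lying along x, 1549 mm long. Overall section height 486 mm. Two flanges 94 mm wide (y) and 29 mm thick, one on the floor and one at the top; a web 6 mm thick runs between them, centred on the flange width.


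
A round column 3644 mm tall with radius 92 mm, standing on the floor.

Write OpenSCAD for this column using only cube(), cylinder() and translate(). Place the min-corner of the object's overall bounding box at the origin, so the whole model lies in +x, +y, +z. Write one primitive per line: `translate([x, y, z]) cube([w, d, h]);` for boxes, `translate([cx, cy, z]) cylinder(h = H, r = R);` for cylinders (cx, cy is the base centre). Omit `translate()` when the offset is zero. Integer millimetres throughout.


translate([92, 92, 0]) cylinder(h = 3644, r = 92);


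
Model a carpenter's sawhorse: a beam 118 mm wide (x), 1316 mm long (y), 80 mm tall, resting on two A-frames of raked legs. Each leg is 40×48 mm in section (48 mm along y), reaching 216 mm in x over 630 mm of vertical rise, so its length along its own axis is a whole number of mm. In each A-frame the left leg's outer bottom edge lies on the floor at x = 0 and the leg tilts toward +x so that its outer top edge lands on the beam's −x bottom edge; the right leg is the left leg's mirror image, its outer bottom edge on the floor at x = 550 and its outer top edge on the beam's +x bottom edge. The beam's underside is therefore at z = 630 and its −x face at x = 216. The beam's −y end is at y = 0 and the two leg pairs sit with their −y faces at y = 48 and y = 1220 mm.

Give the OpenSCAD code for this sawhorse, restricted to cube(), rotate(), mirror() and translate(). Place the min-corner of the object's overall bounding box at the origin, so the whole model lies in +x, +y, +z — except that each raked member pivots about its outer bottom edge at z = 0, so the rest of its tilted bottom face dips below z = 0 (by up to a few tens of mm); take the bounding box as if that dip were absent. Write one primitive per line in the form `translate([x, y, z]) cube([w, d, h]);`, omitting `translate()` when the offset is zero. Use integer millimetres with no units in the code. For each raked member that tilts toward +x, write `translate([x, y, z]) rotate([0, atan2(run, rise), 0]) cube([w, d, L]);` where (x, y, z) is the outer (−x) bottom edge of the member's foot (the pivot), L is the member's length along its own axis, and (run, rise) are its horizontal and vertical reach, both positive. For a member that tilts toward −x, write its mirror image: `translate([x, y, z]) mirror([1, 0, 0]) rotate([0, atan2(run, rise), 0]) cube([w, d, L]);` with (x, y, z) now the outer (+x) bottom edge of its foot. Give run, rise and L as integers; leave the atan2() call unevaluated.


translate([216, 0, 630]) cube([118, 1316, 80]);
translate([0, 48, 0]) rotate([0, atan2(216, 630), 0]) cube([40, 48, 666]);
translate([550, 48, 0]) mirror([1, 0, 0]) rotate([0, atan2(216, 630), 0]) cube([40, 48, 666]);
translate([0, 1220, 0]) rotate([0, atan2(216, 630), 0]) cube([40, 48, 666]);
translate([550, 1220, 0]) mirror([1, 0, 0]) rotate([0, atan2(216, 630), 0]) cube([40, 48, 666]);


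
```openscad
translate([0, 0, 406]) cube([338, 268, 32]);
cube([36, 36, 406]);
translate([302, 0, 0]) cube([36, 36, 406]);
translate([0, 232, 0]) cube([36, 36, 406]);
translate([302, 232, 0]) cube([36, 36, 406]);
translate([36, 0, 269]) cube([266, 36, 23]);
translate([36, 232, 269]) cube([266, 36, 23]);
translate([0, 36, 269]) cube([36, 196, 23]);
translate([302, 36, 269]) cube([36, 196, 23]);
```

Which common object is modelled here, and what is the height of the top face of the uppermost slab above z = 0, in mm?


A stool. The seat height is 438 mm.

A 338×268×32 slab at z = 406 on four corner posts — a stool. The seat top is 406 + 32 = 438 mm.


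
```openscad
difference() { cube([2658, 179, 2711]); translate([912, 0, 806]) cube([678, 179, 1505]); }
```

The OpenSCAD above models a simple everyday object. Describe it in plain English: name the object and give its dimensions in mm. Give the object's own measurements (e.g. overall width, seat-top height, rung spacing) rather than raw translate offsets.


A wall 2658 mm long (x), 179 mm thick (y), 2711 mm tall, with a rectangular window opening cut through it. The opening is 678 mm wide and 1505 mm tall; its sill is at z = 806 mm and its near (−x) edge is 912 mm from the wall's −x end. The opening passes through the full wall thickness.


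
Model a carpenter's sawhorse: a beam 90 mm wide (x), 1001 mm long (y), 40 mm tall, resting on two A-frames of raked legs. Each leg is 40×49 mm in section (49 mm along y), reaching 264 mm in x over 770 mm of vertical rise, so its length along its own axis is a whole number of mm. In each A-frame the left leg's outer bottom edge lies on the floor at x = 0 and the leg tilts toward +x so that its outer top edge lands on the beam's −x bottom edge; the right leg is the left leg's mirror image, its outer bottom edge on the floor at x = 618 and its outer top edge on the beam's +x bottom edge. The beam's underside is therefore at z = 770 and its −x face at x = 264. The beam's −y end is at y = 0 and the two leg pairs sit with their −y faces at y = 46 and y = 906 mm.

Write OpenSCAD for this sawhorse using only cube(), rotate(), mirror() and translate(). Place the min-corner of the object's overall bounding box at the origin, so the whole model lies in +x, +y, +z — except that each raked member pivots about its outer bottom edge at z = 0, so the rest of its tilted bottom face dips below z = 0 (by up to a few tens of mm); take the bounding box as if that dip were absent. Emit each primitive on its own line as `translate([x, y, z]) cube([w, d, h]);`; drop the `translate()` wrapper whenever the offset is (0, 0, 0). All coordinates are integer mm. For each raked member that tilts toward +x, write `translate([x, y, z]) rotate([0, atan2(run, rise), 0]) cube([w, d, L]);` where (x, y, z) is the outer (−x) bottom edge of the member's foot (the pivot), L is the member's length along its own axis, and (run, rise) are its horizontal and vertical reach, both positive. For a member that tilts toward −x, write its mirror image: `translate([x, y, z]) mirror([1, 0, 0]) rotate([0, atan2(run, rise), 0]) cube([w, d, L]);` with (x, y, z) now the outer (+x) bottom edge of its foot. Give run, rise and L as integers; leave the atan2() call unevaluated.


translate([264, 0, 770]) cube([90, 1001, 40]);
translate([0, 46, 0]) rotate([0, atan2(264, 770), 0]) cube([40, 49, 814]);
translate([618, 46, 0]) mirror([1, 0, 0]) rotate([0, atan2(264, 770), 0]) cube([40, 49, 814]);
translate([0, 906, 0]) rotate([0, atan2(264, 770), 0]) cube([40, 49, 814]);
translate([618, 906, 0]) mirror([1, 0, 0]) rotate([0, atan2(264, 770), 0]) cube([40, 49, 814]);


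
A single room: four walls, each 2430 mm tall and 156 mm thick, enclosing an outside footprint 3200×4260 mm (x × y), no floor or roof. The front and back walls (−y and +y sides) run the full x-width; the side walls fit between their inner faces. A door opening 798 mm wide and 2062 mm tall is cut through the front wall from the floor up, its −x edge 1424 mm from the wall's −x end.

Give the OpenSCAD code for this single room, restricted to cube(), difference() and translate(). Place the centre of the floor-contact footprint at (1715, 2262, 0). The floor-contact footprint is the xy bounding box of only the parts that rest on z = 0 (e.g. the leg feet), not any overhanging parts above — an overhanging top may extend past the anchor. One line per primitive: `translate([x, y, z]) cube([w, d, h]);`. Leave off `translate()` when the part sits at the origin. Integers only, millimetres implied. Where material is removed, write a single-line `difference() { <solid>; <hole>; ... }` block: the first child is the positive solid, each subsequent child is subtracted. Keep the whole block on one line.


difference() { translate([115, 132, 0]) cube([3200, 156, 2430]); translate([1539, 132, 0]) cube([798, 156, 2062]); }
translate([115, 4236, 0]) cube([3200, 156, 2430]);
translate([115, 288, 0]) cube([156, 3948, 2430]);
translate([3159, 288, 0]) cube([156, 3948, 2430]);


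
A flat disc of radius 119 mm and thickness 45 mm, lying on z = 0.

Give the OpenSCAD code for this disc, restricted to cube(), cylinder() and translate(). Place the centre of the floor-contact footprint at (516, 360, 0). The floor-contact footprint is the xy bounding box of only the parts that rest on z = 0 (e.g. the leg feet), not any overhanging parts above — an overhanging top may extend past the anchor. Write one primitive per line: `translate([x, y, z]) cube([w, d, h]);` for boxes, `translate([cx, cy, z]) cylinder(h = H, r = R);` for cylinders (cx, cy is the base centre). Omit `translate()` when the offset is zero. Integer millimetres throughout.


translate([516, 360, 0]) cylinder(h = 45, r = 119);


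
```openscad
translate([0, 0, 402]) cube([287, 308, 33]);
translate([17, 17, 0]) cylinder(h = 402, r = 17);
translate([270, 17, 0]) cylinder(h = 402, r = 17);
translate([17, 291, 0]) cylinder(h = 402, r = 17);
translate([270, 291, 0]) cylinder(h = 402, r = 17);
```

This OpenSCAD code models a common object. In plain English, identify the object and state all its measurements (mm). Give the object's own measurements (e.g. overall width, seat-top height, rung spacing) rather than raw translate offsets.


A simple wooden stool: a rectangular seat 287 mm (x) by 308 mm (y), 33 mm thick, top face at z = 435 mm, on four round legs, each 34 mm in diameter. The legs rest on z = 0, each leg's axis is inset half a diameter from the nearest pair of seat edges (so the leg's bounding box is flush with the corner).


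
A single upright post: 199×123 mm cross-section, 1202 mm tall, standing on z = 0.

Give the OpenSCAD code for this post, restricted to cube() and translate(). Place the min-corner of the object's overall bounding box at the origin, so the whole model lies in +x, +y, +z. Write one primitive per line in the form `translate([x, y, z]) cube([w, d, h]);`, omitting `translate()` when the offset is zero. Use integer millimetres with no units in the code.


cube([199, 123, 1202]);


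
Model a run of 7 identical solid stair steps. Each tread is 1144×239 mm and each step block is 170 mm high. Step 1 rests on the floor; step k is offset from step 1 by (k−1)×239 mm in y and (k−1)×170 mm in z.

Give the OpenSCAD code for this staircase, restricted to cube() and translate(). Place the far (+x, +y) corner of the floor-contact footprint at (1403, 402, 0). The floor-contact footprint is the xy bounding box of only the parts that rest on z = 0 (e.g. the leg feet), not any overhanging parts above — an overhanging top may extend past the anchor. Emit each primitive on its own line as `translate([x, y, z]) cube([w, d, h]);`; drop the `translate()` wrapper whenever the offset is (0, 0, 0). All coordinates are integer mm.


translate([259, 163, 0]) cube([1144, 239, 170]);
translate([259, 402, 170]) cube([1144, 239, 170]);
translate([259, 641, 340]) cube([1144, 239, 170]);
translate([259, 880, 510]) cube([1144, 239, 170]);
translate([259, 1119, 680]) cube([1144, 239, 170]);
translate([259, 1358, 850]) cube([1144, 239, 170]);
translate([259, 1597, 1020]) cube([1144, 239, 170]);


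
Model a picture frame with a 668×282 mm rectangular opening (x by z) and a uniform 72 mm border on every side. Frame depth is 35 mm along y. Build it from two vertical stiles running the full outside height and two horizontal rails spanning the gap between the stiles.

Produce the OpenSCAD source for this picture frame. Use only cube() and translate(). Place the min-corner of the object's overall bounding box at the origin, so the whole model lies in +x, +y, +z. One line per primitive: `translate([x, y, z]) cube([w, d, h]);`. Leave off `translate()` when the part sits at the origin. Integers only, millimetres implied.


cube([72, 35, 426]);
translate([740, 0, 0]) cube([72, 35, 426]);
translate([72, 0, 0]) cube([668, 35, 72]);
translate([72, 0, 354]) cube([668, 35, 72]);


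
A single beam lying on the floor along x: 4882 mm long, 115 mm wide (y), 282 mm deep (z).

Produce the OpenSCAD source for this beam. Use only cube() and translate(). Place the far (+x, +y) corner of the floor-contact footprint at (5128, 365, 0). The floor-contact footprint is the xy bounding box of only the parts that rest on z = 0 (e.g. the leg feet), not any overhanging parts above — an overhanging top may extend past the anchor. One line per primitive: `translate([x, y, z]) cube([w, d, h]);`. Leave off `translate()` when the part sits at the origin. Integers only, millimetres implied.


translate([246, 250, 0]) cube([4882, 115, 282]);


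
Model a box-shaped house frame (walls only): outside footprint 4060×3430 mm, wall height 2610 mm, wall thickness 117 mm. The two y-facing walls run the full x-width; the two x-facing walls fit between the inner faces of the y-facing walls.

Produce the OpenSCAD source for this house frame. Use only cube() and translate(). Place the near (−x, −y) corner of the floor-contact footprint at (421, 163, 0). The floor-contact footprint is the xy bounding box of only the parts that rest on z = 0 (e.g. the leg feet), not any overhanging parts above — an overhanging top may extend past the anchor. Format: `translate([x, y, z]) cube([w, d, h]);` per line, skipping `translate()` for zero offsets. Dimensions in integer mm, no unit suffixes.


translate([421, 163, 0]) cube([4060, 117, 2610]);
translate([421, 3476, 0]) cube([4060, 117, 2610]);
translate([421, 280, 0]) cube([117, 3196, 2610]);
translate([4364, 280, 0]) cube([117, 3196, 2610]);


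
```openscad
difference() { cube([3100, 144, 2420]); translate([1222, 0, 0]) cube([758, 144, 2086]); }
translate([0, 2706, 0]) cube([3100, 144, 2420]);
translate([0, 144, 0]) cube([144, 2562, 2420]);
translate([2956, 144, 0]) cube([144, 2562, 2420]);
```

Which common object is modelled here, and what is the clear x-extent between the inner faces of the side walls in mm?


A single room. The interior width is 2812 mm.

Four walls enclosing a rectangle with a door in the front wall — a room. Outside width 3100 minus two 144 mm walls gives 2812 mm.


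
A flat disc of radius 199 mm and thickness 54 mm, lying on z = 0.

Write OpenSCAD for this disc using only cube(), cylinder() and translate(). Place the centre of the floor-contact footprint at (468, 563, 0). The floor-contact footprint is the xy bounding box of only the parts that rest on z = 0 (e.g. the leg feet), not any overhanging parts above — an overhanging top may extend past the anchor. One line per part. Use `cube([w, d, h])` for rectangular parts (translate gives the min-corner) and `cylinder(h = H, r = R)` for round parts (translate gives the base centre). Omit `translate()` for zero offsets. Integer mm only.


translate([468, 563, 0]) cylinder(h = 54, r = 199);


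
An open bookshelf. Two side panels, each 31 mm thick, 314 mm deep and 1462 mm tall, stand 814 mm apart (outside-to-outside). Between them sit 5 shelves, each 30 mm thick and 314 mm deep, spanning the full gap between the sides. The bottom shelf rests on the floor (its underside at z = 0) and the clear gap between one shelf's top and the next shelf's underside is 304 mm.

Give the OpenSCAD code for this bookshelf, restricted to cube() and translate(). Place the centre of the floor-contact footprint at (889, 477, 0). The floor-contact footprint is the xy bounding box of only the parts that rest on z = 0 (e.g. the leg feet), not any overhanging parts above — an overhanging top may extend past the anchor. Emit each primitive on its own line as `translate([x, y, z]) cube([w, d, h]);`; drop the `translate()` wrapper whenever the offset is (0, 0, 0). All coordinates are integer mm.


translate([482, 320, 0]) cube([31, 314, 1462]);
translate([1265, 320, 0]) cube([31, 314, 1462]);
translate([513, 320, 0]) cube([752, 314, 30]);
translate([513, 320, 334]) cube([752, 314, 30]);
translate([513, 320, 668]) cube([752, 314, 30]);
translate([513, 320, 1002]) cube([752, 314, 30]);
translate([513, 320, 1336]) cube([752, 314, 30]);


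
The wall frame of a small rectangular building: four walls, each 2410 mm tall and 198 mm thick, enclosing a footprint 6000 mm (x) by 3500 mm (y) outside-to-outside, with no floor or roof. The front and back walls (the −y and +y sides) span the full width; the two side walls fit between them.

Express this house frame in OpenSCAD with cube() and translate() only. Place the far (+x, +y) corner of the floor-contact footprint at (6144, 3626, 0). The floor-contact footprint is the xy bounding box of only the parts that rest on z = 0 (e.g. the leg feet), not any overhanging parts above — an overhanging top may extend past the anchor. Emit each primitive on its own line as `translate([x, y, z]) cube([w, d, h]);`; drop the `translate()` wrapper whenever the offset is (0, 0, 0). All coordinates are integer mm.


translate([144, 126, 0]) cube([6000, 198, 2410]);
translate([144, 3428, 0]) cube([6000, 198, 2410]);
translate([144, 324, 0]) cube([198, 3104, 2410]);
translate([5946, 324, 0]) cube([198, 3104, 2410]);


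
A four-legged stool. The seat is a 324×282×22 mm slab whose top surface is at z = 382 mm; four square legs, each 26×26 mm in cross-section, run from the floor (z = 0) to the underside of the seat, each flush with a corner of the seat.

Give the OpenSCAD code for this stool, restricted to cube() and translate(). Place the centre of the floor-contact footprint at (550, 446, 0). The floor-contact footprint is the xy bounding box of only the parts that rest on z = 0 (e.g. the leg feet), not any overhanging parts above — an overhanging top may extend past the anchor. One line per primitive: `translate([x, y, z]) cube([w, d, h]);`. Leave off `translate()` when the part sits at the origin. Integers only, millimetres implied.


// leg_h = 382 - 22 = 360
translate([388, 305, 360]) cube([324, 282, 22]);
translate([388, 305, 0]) cube([26, 26, 360]);
translate([686, 305, 0]) cube([26, 26, 360]);
translate([388, 561, 0]) cube([26, 26, 360]);
translate([686, 561, 0]) cube([26, 26, 360]);


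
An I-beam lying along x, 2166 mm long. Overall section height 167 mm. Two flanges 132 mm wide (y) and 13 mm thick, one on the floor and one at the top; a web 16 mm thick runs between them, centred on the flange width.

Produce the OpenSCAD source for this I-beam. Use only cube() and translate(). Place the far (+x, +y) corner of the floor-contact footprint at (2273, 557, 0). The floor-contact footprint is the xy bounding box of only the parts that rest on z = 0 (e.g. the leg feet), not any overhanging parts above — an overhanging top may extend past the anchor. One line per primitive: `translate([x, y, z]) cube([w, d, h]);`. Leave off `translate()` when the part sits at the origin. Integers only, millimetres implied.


translate([107, 425, 0]) cube([2166, 132, 13]);
translate([107, 483, 13]) cube([2166, 16, 141]);
translate([107, 425, 154]) cube([2166, 132, 13]);


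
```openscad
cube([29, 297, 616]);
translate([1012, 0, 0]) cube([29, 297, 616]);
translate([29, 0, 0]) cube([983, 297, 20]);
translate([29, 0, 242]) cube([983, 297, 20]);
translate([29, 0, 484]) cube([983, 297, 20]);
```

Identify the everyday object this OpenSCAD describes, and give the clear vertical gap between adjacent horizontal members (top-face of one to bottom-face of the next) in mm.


A bookshelf. The clear shelf gap is 222 mm.

Two tall side panels with 3 horizontal boards between them — a bookshelf. The first two shelf undersides are at z = 0 and z = 242; with shelf thickness 20, the clear gap is 242 − 0 − 20 = 222 mm.


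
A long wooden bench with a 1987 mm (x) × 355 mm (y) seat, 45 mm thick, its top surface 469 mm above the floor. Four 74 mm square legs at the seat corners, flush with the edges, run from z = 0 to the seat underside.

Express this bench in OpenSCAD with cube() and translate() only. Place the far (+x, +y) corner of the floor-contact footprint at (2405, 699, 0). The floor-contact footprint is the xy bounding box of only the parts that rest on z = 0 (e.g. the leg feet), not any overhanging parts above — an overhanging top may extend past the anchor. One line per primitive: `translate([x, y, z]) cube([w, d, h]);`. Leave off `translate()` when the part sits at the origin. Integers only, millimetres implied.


translate([418, 344, 424]) cube([1987, 355, 45]);
translate([418, 344, 0]) cube([74, 74, 424]);
translate([418, 625, 0]) cube([74, 74, 424]);
translate([2331, 344, 0]) cube([74, 74, 424]);
translate([2331, 625, 0]) cube([74, 74, 424]);


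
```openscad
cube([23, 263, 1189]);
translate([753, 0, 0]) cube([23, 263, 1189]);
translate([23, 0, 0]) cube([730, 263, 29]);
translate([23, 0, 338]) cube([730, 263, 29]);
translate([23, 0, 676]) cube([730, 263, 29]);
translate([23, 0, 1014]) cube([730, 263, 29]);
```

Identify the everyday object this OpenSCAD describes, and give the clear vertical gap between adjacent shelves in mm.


A bookshelf. The clear shelf gap is 309 mm.

Two tall side panels with 4 horizontal boards between them — a bookshelf. The first two shelf undersides are at z = 0 and z = 338; with shelf thickness 29, the clear gap is 338 − 0 − 29 = 309 mm.


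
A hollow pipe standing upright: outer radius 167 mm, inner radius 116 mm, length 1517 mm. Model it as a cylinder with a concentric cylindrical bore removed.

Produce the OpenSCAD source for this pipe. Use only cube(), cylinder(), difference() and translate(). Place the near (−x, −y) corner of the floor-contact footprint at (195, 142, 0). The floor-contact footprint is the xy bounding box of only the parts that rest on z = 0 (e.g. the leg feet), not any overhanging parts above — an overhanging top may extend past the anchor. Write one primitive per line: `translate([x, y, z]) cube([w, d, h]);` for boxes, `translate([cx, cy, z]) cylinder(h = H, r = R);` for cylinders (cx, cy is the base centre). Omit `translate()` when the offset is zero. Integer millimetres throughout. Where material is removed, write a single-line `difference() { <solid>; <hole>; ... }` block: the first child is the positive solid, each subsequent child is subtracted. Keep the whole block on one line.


difference() { translate([362, 309, 0]) cylinder(h = 1517, r = 167); translate([362, 309, 0]) cylinder(h = 1517, r = 116); }


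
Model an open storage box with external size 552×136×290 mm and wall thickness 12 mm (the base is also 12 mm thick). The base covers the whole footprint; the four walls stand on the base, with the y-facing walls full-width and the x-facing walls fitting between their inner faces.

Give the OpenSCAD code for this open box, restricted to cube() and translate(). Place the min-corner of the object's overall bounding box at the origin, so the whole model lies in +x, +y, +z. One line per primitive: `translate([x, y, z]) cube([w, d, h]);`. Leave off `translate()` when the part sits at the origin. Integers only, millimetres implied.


cube([552, 136, 12]);
translate([0, 0, 12]) cube([552, 12, 278]);
translate([0, 124, 12]) cube([552, 12, 278]);
translate([0, 12, 12]) cube([12, 112, 278]);
translate([540, 12, 12]) cube([12, 112, 278]);


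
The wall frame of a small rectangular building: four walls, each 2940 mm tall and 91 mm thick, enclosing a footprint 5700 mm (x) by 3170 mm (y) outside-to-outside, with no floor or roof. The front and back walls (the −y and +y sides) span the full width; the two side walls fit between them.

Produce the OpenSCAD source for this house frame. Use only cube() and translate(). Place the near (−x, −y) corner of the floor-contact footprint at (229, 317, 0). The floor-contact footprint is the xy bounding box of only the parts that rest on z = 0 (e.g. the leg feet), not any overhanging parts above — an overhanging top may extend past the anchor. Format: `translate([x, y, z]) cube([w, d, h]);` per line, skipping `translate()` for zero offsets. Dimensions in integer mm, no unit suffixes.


translate([229, 317, 0]) cube([5700, 91, 2940]);
translate([229, 3396, 0]) cube([5700, 91, 2940]);
translate([229, 408, 0]) cube([91, 2988, 2940]);
translate([5838, 408, 0]) cube([91, 2988, 2940]);


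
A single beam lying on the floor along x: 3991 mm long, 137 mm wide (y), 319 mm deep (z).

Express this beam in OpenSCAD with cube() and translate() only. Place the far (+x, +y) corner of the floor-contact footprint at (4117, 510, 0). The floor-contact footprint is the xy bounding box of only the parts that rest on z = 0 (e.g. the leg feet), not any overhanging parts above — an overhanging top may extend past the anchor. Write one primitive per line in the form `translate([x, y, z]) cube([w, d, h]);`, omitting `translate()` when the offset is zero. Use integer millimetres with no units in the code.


translate([126, 373, 0]) cube([3991, 137, 319]);


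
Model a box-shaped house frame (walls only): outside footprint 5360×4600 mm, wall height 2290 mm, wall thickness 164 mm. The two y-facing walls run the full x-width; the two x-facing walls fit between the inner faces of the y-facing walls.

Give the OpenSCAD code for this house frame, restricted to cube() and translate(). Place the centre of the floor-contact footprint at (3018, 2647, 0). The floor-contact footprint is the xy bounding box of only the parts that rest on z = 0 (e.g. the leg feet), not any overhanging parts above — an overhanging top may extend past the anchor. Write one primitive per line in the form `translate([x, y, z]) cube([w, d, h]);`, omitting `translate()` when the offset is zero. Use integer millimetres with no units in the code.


translate([338, 347, 0]) cube([5360, 164, 2290]);
translate([338, 4783, 0]) cube([5360, 164, 2290]);
translate([338, 511, 0]) cube([164, 4272, 2290]);
translate([5534, 511, 0]) cube([164, 4272, 2290]);


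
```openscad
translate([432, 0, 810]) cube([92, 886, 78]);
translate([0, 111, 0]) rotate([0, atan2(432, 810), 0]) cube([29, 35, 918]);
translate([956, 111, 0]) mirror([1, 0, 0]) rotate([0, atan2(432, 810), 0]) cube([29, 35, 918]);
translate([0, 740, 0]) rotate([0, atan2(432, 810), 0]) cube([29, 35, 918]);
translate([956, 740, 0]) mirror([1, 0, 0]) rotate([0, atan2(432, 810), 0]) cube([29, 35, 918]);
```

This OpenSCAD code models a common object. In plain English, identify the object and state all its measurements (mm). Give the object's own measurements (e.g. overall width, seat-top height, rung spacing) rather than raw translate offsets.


A sawhorse. A 92×886×78 mm beam (x, y, z) sits on two A-frame leg pairs. Each pair is two raked legs of 29×35 mm section (35 mm along y) splaying symmetrically in x. Each leg rises 810 mm vertically over 432 mm of horizontal reach and is 918 mm long along its own axis. Every leg's outer bottom edge rests on the floor and its outer top edge meets a bottom edge of the beam — the left legs (tilting toward +x) meet the beam's −x bottom edge, the right legs (their mirror images, tilting toward −x) meet its +x bottom edge — so the leg tops tuck under the beam, the beam's underside is 810 mm above the floor, and the feet are 956 mm apart outside-to-outside with the beam centred between them. The two leg pairs are set in 111 mm from either end of the beam.


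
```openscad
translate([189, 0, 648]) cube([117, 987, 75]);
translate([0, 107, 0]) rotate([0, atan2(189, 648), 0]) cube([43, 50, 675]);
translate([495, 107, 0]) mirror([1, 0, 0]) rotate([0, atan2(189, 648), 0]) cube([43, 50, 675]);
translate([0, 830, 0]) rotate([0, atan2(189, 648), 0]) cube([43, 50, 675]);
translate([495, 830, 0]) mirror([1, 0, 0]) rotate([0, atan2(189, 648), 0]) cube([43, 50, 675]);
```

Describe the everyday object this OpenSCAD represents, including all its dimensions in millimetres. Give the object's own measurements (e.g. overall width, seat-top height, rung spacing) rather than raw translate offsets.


A sawhorse. A 117×987×75 mm beam (x, y, z) sits on two A-frame leg pairs. Each pair is two raked legs of 43×50 mm section (50 mm along y) splaying symmetrically in x. Each leg rises 648 mm vertically over 189 mm of horizontal reach and is 675 mm long along its own axis. Every leg's outer bottom edge rests on the floor and its outer top edge meets a bottom edge of the beam — the left legs (tilting toward +x) meet the beam's −x bottom edge, the right legs (their mirror images, tilting toward −x) meet its +x bottom edge — so the leg tops tuck under the beam, the beam's underside is 648 mm above the floor, and the feet are 495 mm apart outside-to-outside with the beam centred between them. The two leg pairs are set in 107 mm from either end of the beam.
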